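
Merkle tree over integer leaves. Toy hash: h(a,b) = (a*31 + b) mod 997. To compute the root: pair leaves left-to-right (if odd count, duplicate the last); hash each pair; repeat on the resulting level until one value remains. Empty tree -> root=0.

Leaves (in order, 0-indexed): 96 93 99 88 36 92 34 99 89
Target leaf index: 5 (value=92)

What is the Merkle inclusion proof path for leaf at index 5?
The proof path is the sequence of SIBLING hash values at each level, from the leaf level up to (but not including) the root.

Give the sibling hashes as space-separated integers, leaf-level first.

L0 (leaves): [96, 93, 99, 88, 36, 92, 34, 99, 89], target index=5
L1: h(96,93)=(96*31+93)%997=78 [pair 0] h(99,88)=(99*31+88)%997=166 [pair 1] h(36,92)=(36*31+92)%997=211 [pair 2] h(34,99)=(34*31+99)%997=156 [pair 3] h(89,89)=(89*31+89)%997=854 [pair 4] -> [78, 166, 211, 156, 854]
  Sibling for proof at L0: 36
L2: h(78,166)=(78*31+166)%997=590 [pair 0] h(211,156)=(211*31+156)%997=715 [pair 1] h(854,854)=(854*31+854)%997=409 [pair 2] -> [590, 715, 409]
  Sibling for proof at L1: 156
L3: h(590,715)=(590*31+715)%997=62 [pair 0] h(409,409)=(409*31+409)%997=127 [pair 1] -> [62, 127]
  Sibling for proof at L2: 590
L4: h(62,127)=(62*31+127)%997=55 [pair 0] -> [55]
  Sibling for proof at L3: 127
Root: 55
Proof path (sibling hashes from leaf to root): [36, 156, 590, 127]

Answer: 36 156 590 127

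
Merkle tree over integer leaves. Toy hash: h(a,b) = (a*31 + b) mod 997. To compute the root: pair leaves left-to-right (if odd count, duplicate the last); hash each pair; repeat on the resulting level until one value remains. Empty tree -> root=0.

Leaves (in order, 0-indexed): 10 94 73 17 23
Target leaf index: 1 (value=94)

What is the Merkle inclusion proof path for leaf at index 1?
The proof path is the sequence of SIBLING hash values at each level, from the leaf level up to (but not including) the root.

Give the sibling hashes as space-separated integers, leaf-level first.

L0 (leaves): [10, 94, 73, 17, 23], target index=1
L1: h(10,94)=(10*31+94)%997=404 [pair 0] h(73,17)=(73*31+17)%997=286 [pair 1] h(23,23)=(23*31+23)%997=736 [pair 2] -> [404, 286, 736]
  Sibling for proof at L0: 10
L2: h(404,286)=(404*31+286)%997=846 [pair 0] h(736,736)=(736*31+736)%997=621 [pair 1] -> [846, 621]
  Sibling for proof at L1: 286
L3: h(846,621)=(846*31+621)%997=925 [pair 0] -> [925]
  Sibling for proof at L2: 621
Root: 925
Proof path (sibling hashes from leaf to root): [10, 286, 621]

Answer: 10 286 621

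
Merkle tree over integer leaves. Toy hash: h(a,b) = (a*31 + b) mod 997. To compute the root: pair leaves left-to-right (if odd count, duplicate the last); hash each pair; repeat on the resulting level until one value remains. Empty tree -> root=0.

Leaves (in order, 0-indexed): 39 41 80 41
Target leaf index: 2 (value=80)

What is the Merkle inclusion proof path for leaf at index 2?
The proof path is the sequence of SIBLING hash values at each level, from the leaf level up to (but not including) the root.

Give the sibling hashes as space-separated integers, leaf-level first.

L0 (leaves): [39, 41, 80, 41], target index=2
L1: h(39,41)=(39*31+41)%997=253 [pair 0] h(80,41)=(80*31+41)%997=527 [pair 1] -> [253, 527]
  Sibling for proof at L0: 41
L2: h(253,527)=(253*31+527)%997=394 [pair 0] -> [394]
  Sibling for proof at L1: 253
Root: 394
Proof path (sibling hashes from leaf to root): [41, 253]

Answer: 41 253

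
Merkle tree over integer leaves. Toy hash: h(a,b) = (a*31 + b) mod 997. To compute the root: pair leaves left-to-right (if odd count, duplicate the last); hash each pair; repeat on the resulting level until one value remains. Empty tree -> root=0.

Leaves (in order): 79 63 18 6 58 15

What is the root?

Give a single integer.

L0: [79, 63, 18, 6, 58, 15]
L1: h(79,63)=(79*31+63)%997=518 h(18,6)=(18*31+6)%997=564 h(58,15)=(58*31+15)%997=816 -> [518, 564, 816]
L2: h(518,564)=(518*31+564)%997=670 h(816,816)=(816*31+816)%997=190 -> [670, 190]
L3: h(670,190)=(670*31+190)%997=23 -> [23]

Answer: 23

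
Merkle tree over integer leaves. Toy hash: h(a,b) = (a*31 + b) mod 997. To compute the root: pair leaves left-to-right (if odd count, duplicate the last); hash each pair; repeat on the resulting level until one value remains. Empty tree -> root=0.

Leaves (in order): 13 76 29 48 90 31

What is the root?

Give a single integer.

Answer: 691

Derivation:
L0: [13, 76, 29, 48, 90, 31]
L1: h(13,76)=(13*31+76)%997=479 h(29,48)=(29*31+48)%997=947 h(90,31)=(90*31+31)%997=827 -> [479, 947, 827]
L2: h(479,947)=(479*31+947)%997=841 h(827,827)=(827*31+827)%997=542 -> [841, 542]
L3: h(841,542)=(841*31+542)%997=691 -> [691]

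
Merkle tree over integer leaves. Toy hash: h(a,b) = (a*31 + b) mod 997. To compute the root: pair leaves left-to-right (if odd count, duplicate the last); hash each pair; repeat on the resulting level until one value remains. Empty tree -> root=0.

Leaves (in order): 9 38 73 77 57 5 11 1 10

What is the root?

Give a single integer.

L0: [9, 38, 73, 77, 57, 5, 11, 1, 10]
L1: h(9,38)=(9*31+38)%997=317 h(73,77)=(73*31+77)%997=346 h(57,5)=(57*31+5)%997=775 h(11,1)=(11*31+1)%997=342 h(10,10)=(10*31+10)%997=320 -> [317, 346, 775, 342, 320]
L2: h(317,346)=(317*31+346)%997=203 h(775,342)=(775*31+342)%997=439 h(320,320)=(320*31+320)%997=270 -> [203, 439, 270]
L3: h(203,439)=(203*31+439)%997=750 h(270,270)=(270*31+270)%997=664 -> [750, 664]
L4: h(750,664)=(750*31+664)%997=983 -> [983]

Answer: 983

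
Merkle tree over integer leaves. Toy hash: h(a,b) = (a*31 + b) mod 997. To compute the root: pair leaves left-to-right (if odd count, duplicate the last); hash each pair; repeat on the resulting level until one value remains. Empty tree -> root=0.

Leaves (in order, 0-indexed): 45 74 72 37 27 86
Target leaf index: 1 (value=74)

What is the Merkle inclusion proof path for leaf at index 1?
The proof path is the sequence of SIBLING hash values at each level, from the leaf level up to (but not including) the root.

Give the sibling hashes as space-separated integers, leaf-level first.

L0 (leaves): [45, 74, 72, 37, 27, 86], target index=1
L1: h(45,74)=(45*31+74)%997=472 [pair 0] h(72,37)=(72*31+37)%997=275 [pair 1] h(27,86)=(27*31+86)%997=923 [pair 2] -> [472, 275, 923]
  Sibling for proof at L0: 45
L2: h(472,275)=(472*31+275)%997=949 [pair 0] h(923,923)=(923*31+923)%997=623 [pair 1] -> [949, 623]
  Sibling for proof at L1: 275
L3: h(949,623)=(949*31+623)%997=132 [pair 0] -> [132]
  Sibling for proof at L2: 623
Root: 132
Proof path (sibling hashes from leaf to root): [45, 275, 623]

Answer: 45 275 623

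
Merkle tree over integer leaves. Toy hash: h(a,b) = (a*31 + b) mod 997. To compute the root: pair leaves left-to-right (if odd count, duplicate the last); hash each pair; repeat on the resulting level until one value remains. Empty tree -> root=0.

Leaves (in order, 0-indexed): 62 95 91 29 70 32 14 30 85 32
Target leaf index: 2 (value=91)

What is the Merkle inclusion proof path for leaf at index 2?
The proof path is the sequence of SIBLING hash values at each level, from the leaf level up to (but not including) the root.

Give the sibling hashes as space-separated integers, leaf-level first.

L0 (leaves): [62, 95, 91, 29, 70, 32, 14, 30, 85, 32], target index=2
L1: h(62,95)=(62*31+95)%997=23 [pair 0] h(91,29)=(91*31+29)%997=856 [pair 1] h(70,32)=(70*31+32)%997=208 [pair 2] h(14,30)=(14*31+30)%997=464 [pair 3] h(85,32)=(85*31+32)%997=673 [pair 4] -> [23, 856, 208, 464, 673]
  Sibling for proof at L0: 29
L2: h(23,856)=(23*31+856)%997=572 [pair 0] h(208,464)=(208*31+464)%997=930 [pair 1] h(673,673)=(673*31+673)%997=599 [pair 2] -> [572, 930, 599]
  Sibling for proof at L1: 23
L3: h(572,930)=(572*31+930)%997=716 [pair 0] h(599,599)=(599*31+599)%997=225 [pair 1] -> [716, 225]
  Sibling for proof at L2: 930
L4: h(716,225)=(716*31+225)%997=487 [pair 0] -> [487]
  Sibling for proof at L3: 225
Root: 487
Proof path (sibling hashes from leaf to root): [29, 23, 930, 225]

Answer: 29 23 930 225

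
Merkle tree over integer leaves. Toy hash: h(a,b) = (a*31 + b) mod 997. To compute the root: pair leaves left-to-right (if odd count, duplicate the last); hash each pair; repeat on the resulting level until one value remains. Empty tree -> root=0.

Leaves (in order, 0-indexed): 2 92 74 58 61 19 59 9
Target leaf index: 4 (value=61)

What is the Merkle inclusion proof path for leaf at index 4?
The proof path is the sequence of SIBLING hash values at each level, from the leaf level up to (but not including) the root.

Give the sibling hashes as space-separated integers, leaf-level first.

L0 (leaves): [2, 92, 74, 58, 61, 19, 59, 9], target index=4
L1: h(2,92)=(2*31+92)%997=154 [pair 0] h(74,58)=(74*31+58)%997=358 [pair 1] h(61,19)=(61*31+19)%997=913 [pair 2] h(59,9)=(59*31+9)%997=841 [pair 3] -> [154, 358, 913, 841]
  Sibling for proof at L0: 19
L2: h(154,358)=(154*31+358)%997=147 [pair 0] h(913,841)=(913*31+841)%997=231 [pair 1] -> [147, 231]
  Sibling for proof at L1: 841
L3: h(147,231)=(147*31+231)%997=800 [pair 0] -> [800]
  Sibling for proof at L2: 147
Root: 800
Proof path (sibling hashes from leaf to root): [19, 841, 147]

Answer: 19 841 147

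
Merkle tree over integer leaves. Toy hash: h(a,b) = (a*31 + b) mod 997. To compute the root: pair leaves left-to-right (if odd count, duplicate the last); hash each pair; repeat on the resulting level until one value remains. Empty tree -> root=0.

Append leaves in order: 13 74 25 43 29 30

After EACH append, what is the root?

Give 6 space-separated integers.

After append 13 (leaves=[13]):
  L0: [13]
  root=13
After append 74 (leaves=[13, 74]):
  L0: [13, 74]
  L1: h(13,74)=(13*31+74)%997=477 -> [477]
  root=477
After append 25 (leaves=[13, 74, 25]):
  L0: [13, 74, 25]
  L1: h(13,74)=(13*31+74)%997=477 h(25,25)=(25*31+25)%997=800 -> [477, 800]
  L2: h(477,800)=(477*31+800)%997=632 -> [632]
  root=632
After append 43 (leaves=[13, 74, 25, 43]):
  L0: [13, 74, 25, 43]
  L1: h(13,74)=(13*31+74)%997=477 h(25,43)=(25*31+43)%997=818 -> [477, 818]
  L2: h(477,818)=(477*31+818)%997=650 -> [650]
  root=650
After append 29 (leaves=[13, 74, 25, 43, 29]):
  L0: [13, 74, 25, 43, 29]
  L1: h(13,74)=(13*31+74)%997=477 h(25,43)=(25*31+43)%997=818 h(29,29)=(29*31+29)%997=928 -> [477, 818, 928]
  L2: h(477,818)=(477*31+818)%997=650 h(928,928)=(928*31+928)%997=783 -> [650, 783]
  L3: h(650,783)=(650*31+783)%997=993 -> [993]
  root=993
After append 30 (leaves=[13, 74, 25, 43, 29, 30]):
  L0: [13, 74, 25, 43, 29, 30]
  L1: h(13,74)=(13*31+74)%997=477 h(25,43)=(25*31+43)%997=818 h(29,30)=(29*31+30)%997=929 -> [477, 818, 929]
  L2: h(477,818)=(477*31+818)%997=650 h(929,929)=(929*31+929)%997=815 -> [650, 815]
  L3: h(650,815)=(650*31+815)%997=28 -> [28]
  root=28

Answer: 13 477 632 650 993 28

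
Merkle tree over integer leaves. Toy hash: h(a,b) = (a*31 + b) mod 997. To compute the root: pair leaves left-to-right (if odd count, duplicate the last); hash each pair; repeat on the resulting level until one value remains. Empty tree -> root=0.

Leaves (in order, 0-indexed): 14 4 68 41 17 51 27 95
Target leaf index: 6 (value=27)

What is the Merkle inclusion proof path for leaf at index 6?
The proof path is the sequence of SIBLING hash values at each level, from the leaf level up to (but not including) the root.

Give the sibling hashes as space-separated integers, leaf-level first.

L0 (leaves): [14, 4, 68, 41, 17, 51, 27, 95], target index=6
L1: h(14,4)=(14*31+4)%997=438 [pair 0] h(68,41)=(68*31+41)%997=155 [pair 1] h(17,51)=(17*31+51)%997=578 [pair 2] h(27,95)=(27*31+95)%997=932 [pair 3] -> [438, 155, 578, 932]
  Sibling for proof at L0: 95
L2: h(438,155)=(438*31+155)%997=772 [pair 0] h(578,932)=(578*31+932)%997=904 [pair 1] -> [772, 904]
  Sibling for proof at L1: 578
L3: h(772,904)=(772*31+904)%997=908 [pair 0] -> [908]
  Sibling for proof at L2: 772
Root: 908
Proof path (sibling hashes from leaf to root): [95, 578, 772]

Answer: 95 578 772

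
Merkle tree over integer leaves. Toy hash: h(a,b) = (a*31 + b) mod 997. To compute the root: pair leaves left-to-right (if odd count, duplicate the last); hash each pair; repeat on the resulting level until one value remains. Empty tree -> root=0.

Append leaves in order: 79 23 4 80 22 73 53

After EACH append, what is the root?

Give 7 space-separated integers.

After append 79 (leaves=[79]):
  L0: [79]
  root=79
After append 23 (leaves=[79, 23]):
  L0: [79, 23]
  L1: h(79,23)=(79*31+23)%997=478 -> [478]
  root=478
After append 4 (leaves=[79, 23, 4]):
  L0: [79, 23, 4]
  L1: h(79,23)=(79*31+23)%997=478 h(4,4)=(4*31+4)%997=128 -> [478, 128]
  L2: h(478,128)=(478*31+128)%997=988 -> [988]
  root=988
After append 80 (leaves=[79, 23, 4, 80]):
  L0: [79, 23, 4, 80]
  L1: h(79,23)=(79*31+23)%997=478 h(4,80)=(4*31+80)%997=204 -> [478, 204]
  L2: h(478,204)=(478*31+204)%997=67 -> [67]
  root=67
After append 22 (leaves=[79, 23, 4, 80, 22]):
  L0: [79, 23, 4, 80, 22]
  L1: h(79,23)=(79*31+23)%997=478 h(4,80)=(4*31+80)%997=204 h(22,22)=(22*31+22)%997=704 -> [478, 204, 704]
  L2: h(478,204)=(478*31+204)%997=67 h(704,704)=(704*31+704)%997=594 -> [67, 594]
  L3: h(67,594)=(67*31+594)%997=677 -> [677]
  root=677
After append 73 (leaves=[79, 23, 4, 80, 22, 73]):
  L0: [79, 23, 4, 80, 22, 73]
  L1: h(79,23)=(79*31+23)%997=478 h(4,80)=(4*31+80)%997=204 h(22,73)=(22*31+73)%997=755 -> [478, 204, 755]
  L2: h(478,204)=(478*31+204)%997=67 h(755,755)=(755*31+755)%997=232 -> [67, 232]
  L3: h(67,232)=(67*31+232)%997=315 -> [315]
  root=315
After append 53 (leaves=[79, 23, 4, 80, 22, 73, 53]):
  L0: [79, 23, 4, 80, 22, 73, 53]
  L1: h(79,23)=(79*31+23)%997=478 h(4,80)=(4*31+80)%997=204 h(22,73)=(22*31+73)%997=755 h(53,53)=(53*31+53)%997=699 -> [478, 204, 755, 699]
  L2: h(478,204)=(478*31+204)%997=67 h(755,699)=(755*31+699)%997=176 -> [67, 176]
  L3: h(67,176)=(67*31+176)%997=259 -> [259]
  root=259

Answer: 79 478 988 67 677 315 259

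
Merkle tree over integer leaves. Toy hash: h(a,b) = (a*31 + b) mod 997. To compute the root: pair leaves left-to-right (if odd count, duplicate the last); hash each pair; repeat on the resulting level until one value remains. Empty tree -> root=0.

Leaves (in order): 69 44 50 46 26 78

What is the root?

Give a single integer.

L0: [69, 44, 50, 46, 26, 78]
L1: h(69,44)=(69*31+44)%997=189 h(50,46)=(50*31+46)%997=599 h(26,78)=(26*31+78)%997=884 -> [189, 599, 884]
L2: h(189,599)=(189*31+599)%997=476 h(884,884)=(884*31+884)%997=372 -> [476, 372]
L3: h(476,372)=(476*31+372)%997=173 -> [173]

Answer: 173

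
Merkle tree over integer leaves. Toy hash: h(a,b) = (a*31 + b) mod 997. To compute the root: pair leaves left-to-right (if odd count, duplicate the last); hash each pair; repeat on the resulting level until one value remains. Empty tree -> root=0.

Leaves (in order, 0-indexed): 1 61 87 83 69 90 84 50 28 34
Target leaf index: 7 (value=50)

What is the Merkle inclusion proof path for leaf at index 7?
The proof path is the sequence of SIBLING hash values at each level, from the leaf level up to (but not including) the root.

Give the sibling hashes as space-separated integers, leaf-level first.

L0 (leaves): [1, 61, 87, 83, 69, 90, 84, 50, 28, 34], target index=7
L1: h(1,61)=(1*31+61)%997=92 [pair 0] h(87,83)=(87*31+83)%997=786 [pair 1] h(69,90)=(69*31+90)%997=235 [pair 2] h(84,50)=(84*31+50)%997=660 [pair 3] h(28,34)=(28*31+34)%997=902 [pair 4] -> [92, 786, 235, 660, 902]
  Sibling for proof at L0: 84
L2: h(92,786)=(92*31+786)%997=647 [pair 0] h(235,660)=(235*31+660)%997=966 [pair 1] h(902,902)=(902*31+902)%997=948 [pair 2] -> [647, 966, 948]
  Sibling for proof at L1: 235
L3: h(647,966)=(647*31+966)%997=86 [pair 0] h(948,948)=(948*31+948)%997=426 [pair 1] -> [86, 426]
  Sibling for proof at L2: 647
L4: h(86,426)=(86*31+426)%997=101 [pair 0] -> [101]
  Sibling for proof at L3: 426
Root: 101
Proof path (sibling hashes from leaf to root): [84, 235, 647, 426]

Answer: 84 235 647 426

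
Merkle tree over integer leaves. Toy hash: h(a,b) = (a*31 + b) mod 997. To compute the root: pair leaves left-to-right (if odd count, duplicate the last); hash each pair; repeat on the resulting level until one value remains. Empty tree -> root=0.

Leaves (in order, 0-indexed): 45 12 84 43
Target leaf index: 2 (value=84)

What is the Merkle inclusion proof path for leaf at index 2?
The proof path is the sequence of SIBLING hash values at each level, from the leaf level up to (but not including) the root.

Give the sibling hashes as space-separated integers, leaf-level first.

L0 (leaves): [45, 12, 84, 43], target index=2
L1: h(45,12)=(45*31+12)%997=410 [pair 0] h(84,43)=(84*31+43)%997=653 [pair 1] -> [410, 653]
  Sibling for proof at L0: 43
L2: h(410,653)=(410*31+653)%997=402 [pair 0] -> [402]
  Sibling for proof at L1: 410
Root: 402
Proof path (sibling hashes from leaf to root): [43, 410]

Answer: 43 410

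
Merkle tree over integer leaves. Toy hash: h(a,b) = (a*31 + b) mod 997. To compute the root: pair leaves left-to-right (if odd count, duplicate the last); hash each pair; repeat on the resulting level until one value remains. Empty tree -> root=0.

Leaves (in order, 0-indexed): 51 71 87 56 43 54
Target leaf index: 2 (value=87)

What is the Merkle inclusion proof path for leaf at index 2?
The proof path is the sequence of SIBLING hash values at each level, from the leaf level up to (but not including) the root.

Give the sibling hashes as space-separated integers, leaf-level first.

Answer: 56 655 516

Derivation:
L0 (leaves): [51, 71, 87, 56, 43, 54], target index=2
L1: h(51,71)=(51*31+71)%997=655 [pair 0] h(87,56)=(87*31+56)%997=759 [pair 1] h(43,54)=(43*31+54)%997=390 [pair 2] -> [655, 759, 390]
  Sibling for proof at L0: 56
L2: h(655,759)=(655*31+759)%997=127 [pair 0] h(390,390)=(390*31+390)%997=516 [pair 1] -> [127, 516]
  Sibling for proof at L1: 655
L3: h(127,516)=(127*31+516)%997=465 [pair 0] -> [465]
  Sibling for proof at L2: 516
Root: 465
Proof path (sibling hashes from leaf to root): [56, 655, 516]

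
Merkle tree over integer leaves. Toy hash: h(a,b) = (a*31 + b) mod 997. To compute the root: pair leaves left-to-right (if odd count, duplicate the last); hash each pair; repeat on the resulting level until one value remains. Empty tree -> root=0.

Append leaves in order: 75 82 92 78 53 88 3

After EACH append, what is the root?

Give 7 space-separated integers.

Answer: 75 413 792 778 624 747 109

Derivation:
After append 75 (leaves=[75]):
  L0: [75]
  root=75
After append 82 (leaves=[75, 82]):
  L0: [75, 82]
  L1: h(75,82)=(75*31+82)%997=413 -> [413]
  root=413
After append 92 (leaves=[75, 82, 92]):
  L0: [75, 82, 92]
  L1: h(75,82)=(75*31+82)%997=413 h(92,92)=(92*31+92)%997=950 -> [413, 950]
  L2: h(413,950)=(413*31+950)%997=792 -> [792]
  root=792
After append 78 (leaves=[75, 82, 92, 78]):
  L0: [75, 82, 92, 78]
  L1: h(75,82)=(75*31+82)%997=413 h(92,78)=(92*31+78)%997=936 -> [413, 936]
  L2: h(413,936)=(413*31+936)%997=778 -> [778]
  root=778
After append 53 (leaves=[75, 82, 92, 78, 53]):
  L0: [75, 82, 92, 78, 53]
  L1: h(75,82)=(75*31+82)%997=413 h(92,78)=(92*31+78)%997=936 h(53,53)=(53*31+53)%997=699 -> [413, 936, 699]
  L2: h(413,936)=(413*31+936)%997=778 h(699,699)=(699*31+699)%997=434 -> [778, 434]
  L3: h(778,434)=(778*31+434)%997=624 -> [624]
  root=624
After append 88 (leaves=[75, 82, 92, 78, 53, 88]):
  L0: [75, 82, 92, 78, 53, 88]
  L1: h(75,82)=(75*31+82)%997=413 h(92,78)=(92*31+78)%997=936 h(53,88)=(53*31+88)%997=734 -> [413, 936, 734]
  L2: h(413,936)=(413*31+936)%997=778 h(734,734)=(734*31+734)%997=557 -> [778, 557]
  L3: h(778,557)=(778*31+557)%997=747 -> [747]
  root=747
After append 3 (leaves=[75, 82, 92, 78, 53, 88, 3]):
  L0: [75, 82, 92, 78, 53, 88, 3]
  L1: h(75,82)=(75*31+82)%997=413 h(92,78)=(92*31+78)%997=936 h(53,88)=(53*31+88)%997=734 h(3,3)=(3*31+3)%997=96 -> [413, 936, 734, 96]
  L2: h(413,936)=(413*31+936)%997=778 h(734,96)=(734*31+96)%997=916 -> [778, 916]
  L3: h(778,916)=(778*31+916)%997=109 -> [109]
  root=109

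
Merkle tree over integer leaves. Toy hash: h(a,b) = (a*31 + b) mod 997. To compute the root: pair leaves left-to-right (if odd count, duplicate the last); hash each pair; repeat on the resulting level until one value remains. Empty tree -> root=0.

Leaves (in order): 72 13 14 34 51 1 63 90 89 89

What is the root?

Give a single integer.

Answer: 668

Derivation:
L0: [72, 13, 14, 34, 51, 1, 63, 90, 89, 89]
L1: h(72,13)=(72*31+13)%997=251 h(14,34)=(14*31+34)%997=468 h(51,1)=(51*31+1)%997=585 h(63,90)=(63*31+90)%997=49 h(89,89)=(89*31+89)%997=854 -> [251, 468, 585, 49, 854]
L2: h(251,468)=(251*31+468)%997=273 h(585,49)=(585*31+49)%997=238 h(854,854)=(854*31+854)%997=409 -> [273, 238, 409]
L3: h(273,238)=(273*31+238)%997=725 h(409,409)=(409*31+409)%997=127 -> [725, 127]
L4: h(725,127)=(725*31+127)%997=668 -> [668]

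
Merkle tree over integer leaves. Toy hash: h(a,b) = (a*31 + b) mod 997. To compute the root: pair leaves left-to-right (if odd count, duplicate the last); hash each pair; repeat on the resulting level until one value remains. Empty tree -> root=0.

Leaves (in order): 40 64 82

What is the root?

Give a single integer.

Answer: 177

Derivation:
L0: [40, 64, 82]
L1: h(40,64)=(40*31+64)%997=307 h(82,82)=(82*31+82)%997=630 -> [307, 630]
L2: h(307,630)=(307*31+630)%997=177 -> [177]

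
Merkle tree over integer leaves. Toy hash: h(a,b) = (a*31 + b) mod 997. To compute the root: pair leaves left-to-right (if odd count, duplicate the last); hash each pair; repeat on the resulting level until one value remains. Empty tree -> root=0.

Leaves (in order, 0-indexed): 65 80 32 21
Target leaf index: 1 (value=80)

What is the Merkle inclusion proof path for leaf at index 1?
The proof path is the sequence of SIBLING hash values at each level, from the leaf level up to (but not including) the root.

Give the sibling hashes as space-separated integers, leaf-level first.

Answer: 65 16

Derivation:
L0 (leaves): [65, 80, 32, 21], target index=1
L1: h(65,80)=(65*31+80)%997=101 [pair 0] h(32,21)=(32*31+21)%997=16 [pair 1] -> [101, 16]
  Sibling for proof at L0: 65
L2: h(101,16)=(101*31+16)%997=156 [pair 0] -> [156]
  Sibling for proof at L1: 16
Root: 156
Proof path (sibling hashes from leaf to root): [65, 16]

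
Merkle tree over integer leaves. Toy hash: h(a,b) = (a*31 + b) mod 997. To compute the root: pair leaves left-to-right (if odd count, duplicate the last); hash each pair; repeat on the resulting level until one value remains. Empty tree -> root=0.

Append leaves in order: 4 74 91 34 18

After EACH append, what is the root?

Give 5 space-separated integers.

After append 4 (leaves=[4]):
  L0: [4]
  root=4
After append 74 (leaves=[4, 74]):
  L0: [4, 74]
  L1: h(4,74)=(4*31+74)%997=198 -> [198]
  root=198
After append 91 (leaves=[4, 74, 91]):
  L0: [4, 74, 91]
  L1: h(4,74)=(4*31+74)%997=198 h(91,91)=(91*31+91)%997=918 -> [198, 918]
  L2: h(198,918)=(198*31+918)%997=77 -> [77]
  root=77
After append 34 (leaves=[4, 74, 91, 34]):
  L0: [4, 74, 91, 34]
  L1: h(4,74)=(4*31+74)%997=198 h(91,34)=(91*31+34)%997=861 -> [198, 861]
  L2: h(198,861)=(198*31+861)%997=20 -> [20]
  root=20
After append 18 (leaves=[4, 74, 91, 34, 18]):
  L0: [4, 74, 91, 34, 18]
  L1: h(4,74)=(4*31+74)%997=198 h(91,34)=(91*31+34)%997=861 h(18,18)=(18*31+18)%997=576 -> [198, 861, 576]
  L2: h(198,861)=(198*31+861)%997=20 h(576,576)=(576*31+576)%997=486 -> [20, 486]
  L3: h(20,486)=(20*31+486)%997=109 -> [109]
  root=109

Answer: 4 198 77 20 109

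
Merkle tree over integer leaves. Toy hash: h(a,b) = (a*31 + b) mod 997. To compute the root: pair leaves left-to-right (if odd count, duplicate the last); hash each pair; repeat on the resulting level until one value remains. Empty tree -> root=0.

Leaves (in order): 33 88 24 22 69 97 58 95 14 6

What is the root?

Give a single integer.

Answer: 769

Derivation:
L0: [33, 88, 24, 22, 69, 97, 58, 95, 14, 6]
L1: h(33,88)=(33*31+88)%997=114 h(24,22)=(24*31+22)%997=766 h(69,97)=(69*31+97)%997=242 h(58,95)=(58*31+95)%997=896 h(14,6)=(14*31+6)%997=440 -> [114, 766, 242, 896, 440]
L2: h(114,766)=(114*31+766)%997=312 h(242,896)=(242*31+896)%997=422 h(440,440)=(440*31+440)%997=122 -> [312, 422, 122]
L3: h(312,422)=(312*31+422)%997=124 h(122,122)=(122*31+122)%997=913 -> [124, 913]
L4: h(124,913)=(124*31+913)%997=769 -> [769]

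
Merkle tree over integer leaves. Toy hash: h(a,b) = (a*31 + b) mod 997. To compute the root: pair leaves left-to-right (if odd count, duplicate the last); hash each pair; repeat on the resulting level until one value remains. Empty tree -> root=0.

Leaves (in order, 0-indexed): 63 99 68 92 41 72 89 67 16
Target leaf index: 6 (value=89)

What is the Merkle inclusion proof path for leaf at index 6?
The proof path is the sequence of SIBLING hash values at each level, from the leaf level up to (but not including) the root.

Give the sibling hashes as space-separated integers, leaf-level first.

Answer: 67 346 10 863

Derivation:
L0 (leaves): [63, 99, 68, 92, 41, 72, 89, 67, 16], target index=6
L1: h(63,99)=(63*31+99)%997=58 [pair 0] h(68,92)=(68*31+92)%997=206 [pair 1] h(41,72)=(41*31+72)%997=346 [pair 2] h(89,67)=(89*31+67)%997=832 [pair 3] h(16,16)=(16*31+16)%997=512 [pair 4] -> [58, 206, 346, 832, 512]
  Sibling for proof at L0: 67
L2: h(58,206)=(58*31+206)%997=10 [pair 0] h(346,832)=(346*31+832)%997=591 [pair 1] h(512,512)=(512*31+512)%997=432 [pair 2] -> [10, 591, 432]
  Sibling for proof at L1: 346
L3: h(10,591)=(10*31+591)%997=901 [pair 0] h(432,432)=(432*31+432)%997=863 [pair 1] -> [901, 863]
  Sibling for proof at L2: 10
L4: h(901,863)=(901*31+863)%997=878 [pair 0] -> [878]
  Sibling for proof at L3: 863
Root: 878
Proof path (sibling hashes from leaf to root): [67, 346, 10, 863]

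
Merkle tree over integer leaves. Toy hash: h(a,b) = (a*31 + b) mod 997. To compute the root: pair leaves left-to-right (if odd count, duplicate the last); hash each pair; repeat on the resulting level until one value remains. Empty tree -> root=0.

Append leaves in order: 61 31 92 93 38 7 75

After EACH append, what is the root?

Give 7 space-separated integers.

Answer: 61 925 712 713 198 203 421

Derivation:
After append 61 (leaves=[61]):
  L0: [61]
  root=61
After append 31 (leaves=[61, 31]):
  L0: [61, 31]
  L1: h(61,31)=(61*31+31)%997=925 -> [925]
  root=925
After append 92 (leaves=[61, 31, 92]):
  L0: [61, 31, 92]
  L1: h(61,31)=(61*31+31)%997=925 h(92,92)=(92*31+92)%997=950 -> [925, 950]
  L2: h(925,950)=(925*31+950)%997=712 -> [712]
  root=712
After append 93 (leaves=[61, 31, 92, 93]):
  L0: [61, 31, 92, 93]
  L1: h(61,31)=(61*31+31)%997=925 h(92,93)=(92*31+93)%997=951 -> [925, 951]
  L2: h(925,951)=(925*31+951)%997=713 -> [713]
  root=713
After append 38 (leaves=[61, 31, 92, 93, 38]):
  L0: [61, 31, 92, 93, 38]
  L1: h(61,31)=(61*31+31)%997=925 h(92,93)=(92*31+93)%997=951 h(38,38)=(38*31+38)%997=219 -> [925, 951, 219]
  L2: h(925,951)=(925*31+951)%997=713 h(219,219)=(219*31+219)%997=29 -> [713, 29]
  L3: h(713,29)=(713*31+29)%997=198 -> [198]
  root=198
After append 7 (leaves=[61, 31, 92, 93, 38, 7]):
  L0: [61, 31, 92, 93, 38, 7]
  L1: h(61,31)=(61*31+31)%997=925 h(92,93)=(92*31+93)%997=951 h(38,7)=(38*31+7)%997=188 -> [925, 951, 188]
  L2: h(925,951)=(925*31+951)%997=713 h(188,188)=(188*31+188)%997=34 -> [713, 34]
  L3: h(713,34)=(713*31+34)%997=203 -> [203]
  root=203
After append 75 (leaves=[61, 31, 92, 93, 38, 7, 75]):
  L0: [61, 31, 92, 93, 38, 7, 75]
  L1: h(61,31)=(61*31+31)%997=925 h(92,93)=(92*31+93)%997=951 h(38,7)=(38*31+7)%997=188 h(75,75)=(75*31+75)%997=406 -> [925, 951, 188, 406]
  L2: h(925,951)=(925*31+951)%997=713 h(188,406)=(188*31+406)%997=252 -> [713, 252]
  L3: h(713,252)=(713*31+252)%997=421 -> [421]
  root=421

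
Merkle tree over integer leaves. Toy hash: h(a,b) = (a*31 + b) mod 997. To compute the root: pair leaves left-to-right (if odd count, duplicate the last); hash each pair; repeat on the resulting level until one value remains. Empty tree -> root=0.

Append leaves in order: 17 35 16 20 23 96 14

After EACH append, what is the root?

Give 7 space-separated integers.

After append 17 (leaves=[17]):
  L0: [17]
  root=17
After append 35 (leaves=[17, 35]):
  L0: [17, 35]
  L1: h(17,35)=(17*31+35)%997=562 -> [562]
  root=562
After append 16 (leaves=[17, 35, 16]):
  L0: [17, 35, 16]
  L1: h(17,35)=(17*31+35)%997=562 h(16,16)=(16*31+16)%997=512 -> [562, 512]
  L2: h(562,512)=(562*31+512)%997=985 -> [985]
  root=985
After append 20 (leaves=[17, 35, 16, 20]):
  L0: [17, 35, 16, 20]
  L1: h(17,35)=(17*31+35)%997=562 h(16,20)=(16*31+20)%997=516 -> [562, 516]
  L2: h(562,516)=(562*31+516)%997=989 -> [989]
  root=989
After append 23 (leaves=[17, 35, 16, 20, 23]):
  L0: [17, 35, 16, 20, 23]
  L1: h(17,35)=(17*31+35)%997=562 h(16,20)=(16*31+20)%997=516 h(23,23)=(23*31+23)%997=736 -> [562, 516, 736]
  L2: h(562,516)=(562*31+516)%997=989 h(736,736)=(736*31+736)%997=621 -> [989, 621]
  L3: h(989,621)=(989*31+621)%997=373 -> [373]
  root=373
After append 96 (leaves=[17, 35, 16, 20, 23, 96]):
  L0: [17, 35, 16, 20, 23, 96]
  L1: h(17,35)=(17*31+35)%997=562 h(16,20)=(16*31+20)%997=516 h(23,96)=(23*31+96)%997=809 -> [562, 516, 809]
  L2: h(562,516)=(562*31+516)%997=989 h(809,809)=(809*31+809)%997=963 -> [989, 963]
  L3: h(989,963)=(989*31+963)%997=715 -> [715]
  root=715
After append 14 (leaves=[17, 35, 16, 20, 23, 96, 14]):
  L0: [17, 35, 16, 20, 23, 96, 14]
  L1: h(17,35)=(17*31+35)%997=562 h(16,20)=(16*31+20)%997=516 h(23,96)=(23*31+96)%997=809 h(14,14)=(14*31+14)%997=448 -> [562, 516, 809, 448]
  L2: h(562,516)=(562*31+516)%997=989 h(809,448)=(809*31+448)%997=602 -> [989, 602]
  L3: h(989,602)=(989*31+602)%997=354 -> [354]
  root=354

Answer: 17 562 985 989 373 715 354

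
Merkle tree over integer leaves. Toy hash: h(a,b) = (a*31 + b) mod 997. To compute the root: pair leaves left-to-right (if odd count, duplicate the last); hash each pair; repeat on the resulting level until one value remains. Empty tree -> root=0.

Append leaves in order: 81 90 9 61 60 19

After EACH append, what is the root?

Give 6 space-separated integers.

After append 81 (leaves=[81]):
  L0: [81]
  root=81
After append 90 (leaves=[81, 90]):
  L0: [81, 90]
  L1: h(81,90)=(81*31+90)%997=607 -> [607]
  root=607
After append 9 (leaves=[81, 90, 9]):
  L0: [81, 90, 9]
  L1: h(81,90)=(81*31+90)%997=607 h(9,9)=(9*31+9)%997=288 -> [607, 288]
  L2: h(607,288)=(607*31+288)%997=162 -> [162]
  root=162
After append 61 (leaves=[81, 90, 9, 61]):
  L0: [81, 90, 9, 61]
  L1: h(81,90)=(81*31+90)%997=607 h(9,61)=(9*31+61)%997=340 -> [607, 340]
  L2: h(607,340)=(607*31+340)%997=214 -> [214]
  root=214
After append 60 (leaves=[81, 90, 9, 61, 60]):
  L0: [81, 90, 9, 61, 60]
  L1: h(81,90)=(81*31+90)%997=607 h(9,61)=(9*31+61)%997=340 h(60,60)=(60*31+60)%997=923 -> [607, 340, 923]
  L2: h(607,340)=(607*31+340)%997=214 h(923,923)=(923*31+923)%997=623 -> [214, 623]
  L3: h(214,623)=(214*31+623)%997=278 -> [278]
  root=278
After append 19 (leaves=[81, 90, 9, 61, 60, 19]):
  L0: [81, 90, 9, 61, 60, 19]
  L1: h(81,90)=(81*31+90)%997=607 h(9,61)=(9*31+61)%997=340 h(60,19)=(60*31+19)%997=882 -> [607, 340, 882]
  L2: h(607,340)=(607*31+340)%997=214 h(882,882)=(882*31+882)%997=308 -> [214, 308]
  L3: h(214,308)=(214*31+308)%997=960 -> [960]
  root=960

Answer: 81 607 162 214 278 960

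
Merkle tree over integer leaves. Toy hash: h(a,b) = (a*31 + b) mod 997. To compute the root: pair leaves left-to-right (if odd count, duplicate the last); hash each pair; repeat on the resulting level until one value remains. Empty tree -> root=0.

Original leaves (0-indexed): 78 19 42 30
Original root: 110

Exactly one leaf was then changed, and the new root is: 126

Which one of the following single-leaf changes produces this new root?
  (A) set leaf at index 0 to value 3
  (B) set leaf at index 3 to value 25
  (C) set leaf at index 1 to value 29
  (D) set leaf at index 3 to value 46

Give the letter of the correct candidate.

Answer: D

Derivation:
Original leaves: [78, 19, 42, 30]
Target new root: 126
Try each candidate change and compute the resulting root:
Candidate A: set leaf[0] = 3 -> leaves = [3, 19, 42, 30]
  L0: [3, 19, 42, 30]
  L1: h(3,19)=(3*31+19)%997=112 h(42,30)=(42*31+30)%997=335 -> [112, 335]
  L2: h(112,335)=(112*31+335)%997=816 -> [816]
  root = 816 != target 126
Candidate B: set leaf[3] = 25 -> leaves = [78, 19, 42, 25]
  L0: [78, 19, 42, 25]
  L1: h(78,19)=(78*31+19)%997=443 h(42,25)=(42*31+25)%997=330 -> [443, 330]
  L2: h(443,330)=(443*31+330)%997=105 -> [105]
  root = 105 != target 126
Candidate C: set leaf[1] = 29 -> leaves = [78, 29, 42, 30]
  L0: [78, 29, 42, 30]
  L1: h(78,29)=(78*31+29)%997=453 h(42,30)=(42*31+30)%997=335 -> [453, 335]
  L2: h(453,335)=(453*31+335)%997=420 -> [420]
  root = 420 != target 126
Candidate D: set leaf[3] = 46 -> leaves = [78, 19, 42, 46]
  L0: [78, 19, 42, 46]
  L1: h(78,19)=(78*31+19)%997=443 h(42,46)=(42*31+46)%997=351 -> [443, 351]
  L2: h(443,351)=(443*31+351)%997=126 -> [126]
  root = 126 == target 126  ** MATCH **
Candidate D produces the target root.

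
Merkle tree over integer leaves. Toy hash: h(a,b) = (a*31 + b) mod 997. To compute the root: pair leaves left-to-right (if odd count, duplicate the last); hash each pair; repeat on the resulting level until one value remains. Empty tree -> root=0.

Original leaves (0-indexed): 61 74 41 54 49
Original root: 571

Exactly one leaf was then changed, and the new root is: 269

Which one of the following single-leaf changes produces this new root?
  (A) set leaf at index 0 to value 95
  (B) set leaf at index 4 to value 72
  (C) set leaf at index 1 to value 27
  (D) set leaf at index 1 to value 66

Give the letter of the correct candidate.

Original leaves: [61, 74, 41, 54, 49]
Target new root: 269
Try each candidate change and compute the resulting root:
Candidate A: set leaf[0] = 95 -> leaves = [95, 74, 41, 54, 49]
  L0: [95, 74, 41, 54, 49]
  L1: h(95,74)=(95*31+74)%997=28 h(41,54)=(41*31+54)%997=328 h(49,49)=(49*31+49)%997=571 -> [28, 328, 571]
  L2: h(28,328)=(28*31+328)%997=199 h(571,571)=(571*31+571)%997=326 -> [199, 326]
  L3: h(199,326)=(199*31+326)%997=513 -> [513]
  root = 513 != target 269
Candidate B: set leaf[4] = 72 -> leaves = [61, 74, 41, 54, 72]
  L0: [61, 74, 41, 54, 72]
  L1: h(61,74)=(61*31+74)%997=968 h(41,54)=(41*31+54)%997=328 h(72,72)=(72*31+72)%997=310 -> [968, 328, 310]
  L2: h(968,328)=(968*31+328)%997=426 h(310,310)=(310*31+310)%997=947 -> [426, 947]
  L3: h(426,947)=(426*31+947)%997=195 -> [195]
  root = 195 != target 269
Candidate C: set leaf[1] = 27 -> leaves = [61, 27, 41, 54, 49]
  L0: [61, 27, 41, 54, 49]
  L1: h(61,27)=(61*31+27)%997=921 h(41,54)=(41*31+54)%997=328 h(49,49)=(49*31+49)%997=571 -> [921, 328, 571]
  L2: h(921,328)=(921*31+328)%997=963 h(571,571)=(571*31+571)%997=326 -> [963, 326]
  L3: h(963,326)=(963*31+326)%997=269 -> [269]
  root = 269 == target 269  ** MATCH **
Candidate D: set leaf[1] = 66 -> leaves = [61, 66, 41, 54, 49]
  L0: [61, 66, 41, 54, 49]
  L1: h(61,66)=(61*31+66)%997=960 h(41,54)=(41*31+54)%997=328 h(49,49)=(49*31+49)%997=571 -> [960, 328, 571]
  L2: h(960,328)=(960*31+328)%997=178 h(571,571)=(571*31+571)%997=326 -> [178, 326]
  L3: h(178,326)=(178*31+326)%997=859 -> [859]
  root = 859 != target 269
Candidate C produces the target root.

Answer: C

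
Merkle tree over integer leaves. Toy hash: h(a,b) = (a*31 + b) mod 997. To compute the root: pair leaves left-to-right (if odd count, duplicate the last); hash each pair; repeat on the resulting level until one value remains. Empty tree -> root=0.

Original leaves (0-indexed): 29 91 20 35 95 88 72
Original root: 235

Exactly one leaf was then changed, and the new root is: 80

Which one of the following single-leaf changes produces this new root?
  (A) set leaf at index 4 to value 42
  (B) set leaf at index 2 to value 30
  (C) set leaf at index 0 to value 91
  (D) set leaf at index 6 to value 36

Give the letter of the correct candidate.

Original leaves: [29, 91, 20, 35, 95, 88, 72]
Target new root: 80
Try each candidate change and compute the resulting root:
Candidate A: set leaf[4] = 42 -> leaves = [29, 91, 20, 35, 42, 88, 72]
  L0: [29, 91, 20, 35, 42, 88, 72]
  L1: h(29,91)=(29*31+91)%997=990 h(20,35)=(20*31+35)%997=655 h(42,88)=(42*31+88)%997=393 h(72,72)=(72*31+72)%997=310 -> [990, 655, 393, 310]
  L2: h(990,655)=(990*31+655)%997=438 h(393,310)=(393*31+310)%997=529 -> [438, 529]
  L3: h(438,529)=(438*31+529)%997=149 -> [149]
  root = 149 != target 80
Candidate B: set leaf[2] = 30 -> leaves = [29, 91, 30, 35, 95, 88, 72]
  L0: [29, 91, 30, 35, 95, 88, 72]
  L1: h(29,91)=(29*31+91)%997=990 h(30,35)=(30*31+35)%997=965 h(95,88)=(95*31+88)%997=42 h(72,72)=(72*31+72)%997=310 -> [990, 965, 42, 310]
  L2: h(990,965)=(990*31+965)%997=748 h(42,310)=(42*31+310)%997=615 -> [748, 615]
  L3: h(748,615)=(748*31+615)%997=872 -> [872]
  root = 872 != target 80
Candidate C: set leaf[0] = 91 -> leaves = [91, 91, 20, 35, 95, 88, 72]
  L0: [91, 91, 20, 35, 95, 88, 72]
  L1: h(91,91)=(91*31+91)%997=918 h(20,35)=(20*31+35)%997=655 h(95,88)=(95*31+88)%997=42 h(72,72)=(72*31+72)%997=310 -> [918, 655, 42, 310]
  L2: h(918,655)=(918*31+655)%997=200 h(42,310)=(42*31+310)%997=615 -> [200, 615]
  L3: h(200,615)=(200*31+615)%997=833 -> [833]
  root = 833 != target 80
Candidate D: set leaf[6] = 36 -> leaves = [29, 91, 20, 35, 95, 88, 36]
  L0: [29, 91, 20, 35, 95, 88, 36]
  L1: h(29,91)=(29*31+91)%997=990 h(20,35)=(20*31+35)%997=655 h(95,88)=(95*31+88)%997=42 h(36,36)=(36*31+36)%997=155 -> [990, 655, 42, 155]
  L2: h(990,655)=(990*31+655)%997=438 h(42,155)=(42*31+155)%997=460 -> [438, 460]
  L3: h(438,460)=(438*31+460)%997=80 -> [80]
  root = 80 == target 80  ** MATCH **
Candidate D produces the target root.

Answer: D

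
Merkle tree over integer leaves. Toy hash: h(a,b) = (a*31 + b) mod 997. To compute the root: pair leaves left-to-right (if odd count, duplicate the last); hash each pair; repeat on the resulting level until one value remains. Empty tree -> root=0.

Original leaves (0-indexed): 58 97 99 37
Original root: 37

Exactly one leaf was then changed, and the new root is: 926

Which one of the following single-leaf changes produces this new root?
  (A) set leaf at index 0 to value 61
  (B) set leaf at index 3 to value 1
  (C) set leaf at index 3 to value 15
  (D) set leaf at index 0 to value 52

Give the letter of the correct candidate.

Original leaves: [58, 97, 99, 37]
Target new root: 926
Try each candidate change and compute the resulting root:
Candidate A: set leaf[0] = 61 -> leaves = [61, 97, 99, 37]
  L0: [61, 97, 99, 37]
  L1: h(61,97)=(61*31+97)%997=991 h(99,37)=(99*31+37)%997=115 -> [991, 115]
  L2: h(991,115)=(991*31+115)%997=926 -> [926]
  root = 926 == target 926  ** MATCH **
Candidate B: set leaf[3] = 1 -> leaves = [58, 97, 99, 1]
  L0: [58, 97, 99, 1]
  L1: h(58,97)=(58*31+97)%997=898 h(99,1)=(99*31+1)%997=79 -> [898, 79]
  L2: h(898,79)=(898*31+79)%997=1 -> [1]
  root = 1 != target 926
Candidate C: set leaf[3] = 15 -> leaves = [58, 97, 99, 15]
  L0: [58, 97, 99, 15]
  L1: h(58,97)=(58*31+97)%997=898 h(99,15)=(99*31+15)%997=93 -> [898, 93]
  L2: h(898,93)=(898*31+93)%997=15 -> [15]
  root = 15 != target 926
Candidate D: set leaf[0] = 52 -> leaves = [52, 97, 99, 37]
  L0: [52, 97, 99, 37]
  L1: h(52,97)=(52*31+97)%997=712 h(99,37)=(99*31+37)%997=115 -> [712, 115]
  L2: h(712,115)=(712*31+115)%997=253 -> [253]
  root = 253 != target 926
Candidate A produces the target root.

Answer: A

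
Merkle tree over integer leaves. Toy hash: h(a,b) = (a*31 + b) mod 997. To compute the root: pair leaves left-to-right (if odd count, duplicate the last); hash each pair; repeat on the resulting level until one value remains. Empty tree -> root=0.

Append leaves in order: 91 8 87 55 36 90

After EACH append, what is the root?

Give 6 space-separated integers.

After append 91 (leaves=[91]):
  L0: [91]
  root=91
After append 8 (leaves=[91, 8]):
  L0: [91, 8]
  L1: h(91,8)=(91*31+8)%997=835 -> [835]
  root=835
After append 87 (leaves=[91, 8, 87]):
  L0: [91, 8, 87]
  L1: h(91,8)=(91*31+8)%997=835 h(87,87)=(87*31+87)%997=790 -> [835, 790]
  L2: h(835,790)=(835*31+790)%997=753 -> [753]
  root=753
After append 55 (leaves=[91, 8, 87, 55]):
  L0: [91, 8, 87, 55]
  L1: h(91,8)=(91*31+8)%997=835 h(87,55)=(87*31+55)%997=758 -> [835, 758]
  L2: h(835,758)=(835*31+758)%997=721 -> [721]
  root=721
After append 36 (leaves=[91, 8, 87, 55, 36]):
  L0: [91, 8, 87, 55, 36]
  L1: h(91,8)=(91*31+8)%997=835 h(87,55)=(87*31+55)%997=758 h(36,36)=(36*31+36)%997=155 -> [835, 758, 155]
  L2: h(835,758)=(835*31+758)%997=721 h(155,155)=(155*31+155)%997=972 -> [721, 972]
  L3: h(721,972)=(721*31+972)%997=392 -> [392]
  root=392
After append 90 (leaves=[91, 8, 87, 55, 36, 90]):
  L0: [91, 8, 87, 55, 36, 90]
  L1: h(91,8)=(91*31+8)%997=835 h(87,55)=(87*31+55)%997=758 h(36,90)=(36*31+90)%997=209 -> [835, 758, 209]
  L2: h(835,758)=(835*31+758)%997=721 h(209,209)=(209*31+209)%997=706 -> [721, 706]
  L3: h(721,706)=(721*31+706)%997=126 -> [126]
  root=126

Answer: 91 835 753 721 392 126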